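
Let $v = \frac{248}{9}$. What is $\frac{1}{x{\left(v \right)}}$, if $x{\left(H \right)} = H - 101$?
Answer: $- \frac{9}{661} \approx -0.013616$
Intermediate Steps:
$v = \frac{248}{9}$ ($v = 248 \cdot \frac{1}{9} = \frac{248}{9} \approx 27.556$)
$x{\left(H \right)} = -101 + H$
$\frac{1}{x{\left(v \right)}} = \frac{1}{-101 + \frac{248}{9}} = \frac{1}{- \frac{661}{9}} = - \frac{9}{661}$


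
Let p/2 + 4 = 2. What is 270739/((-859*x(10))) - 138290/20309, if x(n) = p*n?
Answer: 746793951/697817240 ≈ 1.0702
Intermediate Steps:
p = -4 (p = -8 + 2*2 = -8 + 4 = -4)
x(n) = -4*n
270739/((-859*x(10))) - 138290/20309 = 270739/((-(-3436)*10)) - 138290/20309 = 270739/((-859*(-40))) - 138290*1/20309 = 270739/34360 - 138290/20309 = 746793951/697817240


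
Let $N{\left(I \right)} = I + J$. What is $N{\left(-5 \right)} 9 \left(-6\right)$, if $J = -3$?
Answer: $432$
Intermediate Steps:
$N{\left(I \right)} = -3 + I$ ($N{\left(I \right)} = I - 3 = -3 + I$)
$N{\left(-5 \right)} 9 \left(-6\right) = \left(-3 - 5\right) 9 \left(-6\right) = \left(-8\right) 9 \left(-6\right) = \left(-72\right) \left(-6\right) = 432$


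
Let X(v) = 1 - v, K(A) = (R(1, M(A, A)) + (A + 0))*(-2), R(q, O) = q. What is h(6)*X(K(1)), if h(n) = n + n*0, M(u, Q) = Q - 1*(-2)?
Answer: 30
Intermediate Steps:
M(u, Q) = 2 + Q (M(u, Q) = Q + 2 = 2 + Q)
h(n) = n (h(n) = n + 0 = n)
K(A) = -2 - 2*A (K(A) = (1 + (A + 0))*(-2) = (1 + A)*(-2) = -2 - 2*A)
h(6)*X(K(1)) = 6*(1 - (-2 - 2*1)) = 6*(1 - (-2 - 2)) = 6*(1 - 1*(-4)) = 6*(1 + 4) = 6*5 = 30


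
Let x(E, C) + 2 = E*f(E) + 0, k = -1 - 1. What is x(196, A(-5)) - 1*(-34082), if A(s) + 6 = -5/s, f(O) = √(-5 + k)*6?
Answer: 34080 + 1176*I*√7 ≈ 34080.0 + 3111.4*I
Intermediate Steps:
k = -2
f(O) = 6*I*√7 (f(O) = √(-5 - 2)*6 = √(-7)*6 = (I*√7)*6 = 6*I*√7)
A(s) = -6 - 5/s
x(E, C) = -2 + 6*I*E*√7 (x(E, C) = -2 + (E*(6*I*√7) + 0) = -2 + (6*I*E*√7 + 0) = -2 + 6*I*E*√7)
x(196, A(-5)) - 1*(-34082) = (-2 + 6*I*196*√7) - 1*(-34082) = (-2 + 1176*I*√7) + 34082 = 34080 + 1176*I*√7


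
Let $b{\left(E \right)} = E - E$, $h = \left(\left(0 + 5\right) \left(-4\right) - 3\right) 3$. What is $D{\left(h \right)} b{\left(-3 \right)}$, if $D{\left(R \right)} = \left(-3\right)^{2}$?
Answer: $0$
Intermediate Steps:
$h = -69$ ($h = \left(5 \left(-4\right) - 3\right) 3 = \left(-20 - 3\right) 3 = \left(-23\right) 3 = -69$)
$D{\left(R \right)} = 9$
$b{\left(E \right)} = 0$
$D{\left(h \right)} b{\left(-3 \right)} = 9 \cdot 0 = 0$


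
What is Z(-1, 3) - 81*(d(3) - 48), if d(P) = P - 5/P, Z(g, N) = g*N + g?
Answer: 3776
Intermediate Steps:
Z(g, N) = g + N*g (Z(g, N) = N*g + g = g + N*g)
d(P) = P - 5/P
Z(-1, 3) - 81*(d(3) - 48) = -(1 + 3) - 81*((3 - 5/3) - 48) = -1*4 - 81*((3 - 5*1/3) - 48) = -4 - 81*((3 - 5/3) - 48) = -4 - 81*(4/3 - 48) = -4 - 81*(-140/3) = -4 + 3780 = 3776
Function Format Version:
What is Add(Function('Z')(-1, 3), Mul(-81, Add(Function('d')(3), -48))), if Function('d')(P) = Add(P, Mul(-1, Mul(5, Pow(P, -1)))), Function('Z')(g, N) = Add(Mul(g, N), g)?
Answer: 3776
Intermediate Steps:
Function('Z')(g, N) = Add(g, Mul(N, g)) (Function('Z')(g, N) = Add(Mul(N, g), g) = Add(g, Mul(N, g)))
Function('d')(P) = Add(P, Mul(-5, Pow(P, -1)))
Add(Function('Z')(-1, 3), Mul(-81, Add(Function('d')(3), -48))) = Add(Mul(-1, Add(1, 3)), Mul(-81, Add(Add(3, Mul(-5, Pow(3, -1))), -48))) = Add(Mul(-1, 4), Mul(-81, Add(Add(3, Mul(-5, Rational(1, 3))), -48))) = Add(-4, Mul(-81, Add(Add(3, Rational(-5, 3)), -48))) = Add(-4, Mul(-81, Add(Rational(4, 3), -48))) = Add(-4, Mul(-81, Rational(-140, 3))) = Add(-4, 3780) = 3776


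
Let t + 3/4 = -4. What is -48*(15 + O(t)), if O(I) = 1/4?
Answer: -732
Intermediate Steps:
t = -19/4 (t = -¾ - 4 = -19/4 ≈ -4.7500)
O(I) = ¼
-48*(15 + O(t)) = -48*(15 + ¼) = -48*61/4 = -732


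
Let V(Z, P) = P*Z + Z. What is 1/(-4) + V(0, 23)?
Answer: -¼ ≈ -0.25000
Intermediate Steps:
V(Z, P) = Z + P*Z
1/(-4) + V(0, 23) = 1/(-4) + 0*(1 + 23) = -¼ + 0*24 = -¼ + 0 = -¼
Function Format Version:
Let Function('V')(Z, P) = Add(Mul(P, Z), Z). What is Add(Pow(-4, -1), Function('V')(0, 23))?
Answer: Rational(-1, 4) ≈ -0.25000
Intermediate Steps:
Function('V')(Z, P) = Add(Z, Mul(P, Z))
Add(Pow(-4, -1), Function('V')(0, 23)) = Add(Pow(-4, -1), Mul(0, Add(1, 23))) = Add(Rational(-1, 4), Mul(0, 24)) = Add(Rational(-1, 4), 0) = Rational(-1, 4)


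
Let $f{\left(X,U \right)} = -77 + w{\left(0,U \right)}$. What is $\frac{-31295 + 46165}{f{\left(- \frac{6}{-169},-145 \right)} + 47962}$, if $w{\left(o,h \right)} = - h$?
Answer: $\frac{1487}{4803} \approx 0.3096$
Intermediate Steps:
$f{\left(X,U \right)} = -77 - U$
$\frac{-31295 + 46165}{f{\left(- \frac{6}{-169},-145 \right)} + 47962} = \frac{-31295 + 46165}{\left(-77 - -145\right) + 47962} = \frac{14870}{\left(-77 + 145\right) + 47962} = \frac{14870}{68 + 47962} = \frac{14870}{48030} = 14870 \cdot \frac{1}{48030} = \frac{1487}{4803}$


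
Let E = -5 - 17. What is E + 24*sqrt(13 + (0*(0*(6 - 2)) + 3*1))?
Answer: 74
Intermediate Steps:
E = -22
E + 24*sqrt(13 + (0*(0*(6 - 2)) + 3*1)) = -22 + 24*sqrt(13 + (0*(0*(6 - 2)) + 3*1)) = -22 + 24*sqrt(13 + (0*(0*4) + 3)) = -22 + 24*sqrt(13 + (0*0 + 3)) = -22 + 24*sqrt(13 + (0 + 3)) = -22 + 24*sqrt(13 + 3) = -22 + 24*sqrt(16) = -22 + 24*4 = -22 + 96 = 74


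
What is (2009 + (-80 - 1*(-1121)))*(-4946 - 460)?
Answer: -16488300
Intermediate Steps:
(2009 + (-80 - 1*(-1121)))*(-4946 - 460) = (2009 + (-80 + 1121))*(-5406) = (2009 + 1041)*(-5406) = 3050*(-5406) = -16488300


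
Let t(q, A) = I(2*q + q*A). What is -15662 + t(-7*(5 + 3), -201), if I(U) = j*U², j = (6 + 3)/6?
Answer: 186267442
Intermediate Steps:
j = 3/2 (j = 9*(⅙) = 3/2 ≈ 1.5000)
I(U) = 3*U²/2
t(q, A) = 3*(2*q + A*q)²/2 (t(q, A) = 3*(2*q + q*A)²/2 = 3*(2*q + A*q)²/2)
-15662 + t(-7*(5 + 3), -201) = -15662 + 3*(-7*(5 + 3))²*(2 - 201)²/2 = -15662 + (3/2)*(-7*8)²*(-199)² = -15662 + (3/2)*(-56)²*39601 = -15662 + (3/2)*3136*39601 = -15662 + 186283104 = 186267442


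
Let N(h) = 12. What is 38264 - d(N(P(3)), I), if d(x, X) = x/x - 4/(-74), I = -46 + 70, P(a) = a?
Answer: 1415729/37 ≈ 38263.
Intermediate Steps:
I = 24
d(x, X) = 39/37 (d(x, X) = 1 - 4*(-1/74) = 1 + 2/37 = 39/37)
38264 - d(N(P(3)), I) = 38264 - 1*39/37 = 38264 - 39/37 = 1415729/37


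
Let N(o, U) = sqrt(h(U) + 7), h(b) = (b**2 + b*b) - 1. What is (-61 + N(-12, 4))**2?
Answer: (61 - sqrt(38))**2 ≈ 3006.9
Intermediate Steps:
h(b) = -1 + 2*b**2 (h(b) = (b**2 + b**2) - 1 = 2*b**2 - 1 = -1 + 2*b**2)
N(o, U) = sqrt(6 + 2*U**2) (N(o, U) = sqrt((-1 + 2*U**2) + 7) = sqrt(6 + 2*U**2))
(-61 + N(-12, 4))**2 = (-61 + sqrt(6 + 2*4**2))**2 = (-61 + sqrt(6 + 2*16))**2 = (-61 + sqrt(6 + 32))**2 = (-61 + sqrt(38))**2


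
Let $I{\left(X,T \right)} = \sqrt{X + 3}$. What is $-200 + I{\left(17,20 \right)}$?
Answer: $-200 + 2 \sqrt{5} \approx -195.53$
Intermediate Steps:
$I{\left(X,T \right)} = \sqrt{3 + X}$
$-200 + I{\left(17,20 \right)} = -200 + \sqrt{3 + 17} = -200 + \sqrt{20} = -200 + 2 \sqrt{5}$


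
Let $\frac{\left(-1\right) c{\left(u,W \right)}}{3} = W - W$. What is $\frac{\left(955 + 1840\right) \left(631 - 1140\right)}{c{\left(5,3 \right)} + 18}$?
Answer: $- \frac{1422655}{18} \approx -79036.0$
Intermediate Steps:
$c{\left(u,W \right)} = 0$ ($c{\left(u,W \right)} = - 3 \left(W - W\right) = \left(-3\right) 0 = 0$)
$\frac{\left(955 + 1840\right) \left(631 - 1140\right)}{c{\left(5,3 \right)} + 18} = \frac{\left(955 + 1840\right) \left(631 - 1140\right)}{0 + 18} = \frac{2795 \left(-509\right)}{18} = \frac{1}{18} \left(-1422655\right) = - \frac{1422655}{18}$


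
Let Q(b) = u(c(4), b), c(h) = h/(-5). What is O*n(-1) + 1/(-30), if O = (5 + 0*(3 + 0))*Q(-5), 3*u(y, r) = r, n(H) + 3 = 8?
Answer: -417/10 ≈ -41.700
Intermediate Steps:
c(h) = -h/5 (c(h) = h*(-⅕) = -h/5)
n(H) = 5 (n(H) = -3 + 8 = 5)
u(y, r) = r/3
Q(b) = b/3
O = -25/3 (O = (5 + 0*(3 + 0))*((⅓)*(-5)) = (5 + 0*3)*(-5/3) = (5 + 0)*(-5/3) = 5*(-5/3) = -25/3 ≈ -8.3333)
O*n(-1) + 1/(-30) = -25/3*5 + 1/(-30) = -125/3 - 1/30 = -417/10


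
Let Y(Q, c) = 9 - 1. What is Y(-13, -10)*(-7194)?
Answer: -57552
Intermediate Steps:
Y(Q, c) = 8
Y(-13, -10)*(-7194) = 8*(-7194) = -57552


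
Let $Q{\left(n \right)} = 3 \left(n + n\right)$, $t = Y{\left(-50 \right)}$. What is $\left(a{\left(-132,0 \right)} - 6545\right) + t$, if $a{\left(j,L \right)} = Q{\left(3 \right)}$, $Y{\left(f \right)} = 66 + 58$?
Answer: $-6403$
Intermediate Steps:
$Y{\left(f \right)} = 124$
$t = 124$
$Q{\left(n \right)} = 6 n$ ($Q{\left(n \right)} = 3 \cdot 2 n = 6 n$)
$a{\left(j,L \right)} = 18$ ($a{\left(j,L \right)} = 6 \cdot 3 = 18$)
$\left(a{\left(-132,0 \right)} - 6545\right) + t = \left(18 - 6545\right) + 124 = -6527 + 124 = -6403$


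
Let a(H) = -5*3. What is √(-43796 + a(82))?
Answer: I*√43811 ≈ 209.31*I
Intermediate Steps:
a(H) = -15
√(-43796 + a(82)) = √(-43796 - 15) = √(-43811) = I*√43811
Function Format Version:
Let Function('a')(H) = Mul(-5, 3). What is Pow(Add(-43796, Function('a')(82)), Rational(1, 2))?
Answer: Mul(I, Pow(43811, Rational(1, 2))) ≈ Mul(209.31, I)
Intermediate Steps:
Function('a')(H) = -15
Pow(Add(-43796, Function('a')(82)), Rational(1, 2)) = Pow(Add(-43796, -15), Rational(1, 2)) = Pow(-43811, Rational(1, 2)) = Mul(I, Pow(43811, Rational(1, 2)))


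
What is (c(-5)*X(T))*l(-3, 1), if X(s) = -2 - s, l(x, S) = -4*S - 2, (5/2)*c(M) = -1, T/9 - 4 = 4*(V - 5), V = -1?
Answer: 2136/5 ≈ 427.20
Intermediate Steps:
T = -180 (T = 36 + 9*(4*(-1 - 5)) = 36 + 9*(4*(-6)) = 36 + 9*(-24) = 36 - 216 = -180)
c(M) = -⅖ (c(M) = (⅖)*(-1) = -⅖)
l(x, S) = -2 - 4*S
(c(-5)*X(T))*l(-3, 1) = (-2*(-2 - 1*(-180))/5)*(-2 - 4*1) = (-2*(-2 + 180)/5)*(-2 - 4) = -⅖*178*(-6) = -356/5*(-6) = 2136/5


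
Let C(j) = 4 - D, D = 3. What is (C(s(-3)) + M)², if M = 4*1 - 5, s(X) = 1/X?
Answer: 0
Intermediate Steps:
C(j) = 1 (C(j) = 4 - 1*3 = 4 - 3 = 1)
M = -1 (M = 4 - 5 = -1)
(C(s(-3)) + M)² = (1 - 1)² = 0² = 0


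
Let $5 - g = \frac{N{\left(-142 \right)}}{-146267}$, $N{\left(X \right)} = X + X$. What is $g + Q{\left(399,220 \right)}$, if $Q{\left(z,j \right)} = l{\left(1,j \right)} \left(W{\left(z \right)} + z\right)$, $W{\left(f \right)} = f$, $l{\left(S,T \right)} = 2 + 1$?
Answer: $\frac{350894249}{146267} \approx 2399.0$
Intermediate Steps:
$l{\left(S,T \right)} = 3$
$N{\left(X \right)} = 2 X$
$Q{\left(z,j \right)} = 6 z$ ($Q{\left(z,j \right)} = 3 \left(z + z\right) = 3 \cdot 2 z = 6 z$)
$g = \frac{731051}{146267}$ ($g = 5 - \frac{2 \left(-142\right)}{-146267} = 5 - \left(-284\right) \left(- \frac{1}{146267}\right) = 5 - \frac{284}{146267} = \frac{731051}{146267} \approx 4.9981$)
$g + Q{\left(399,220 \right)} = \frac{731051}{146267} + 6 \cdot 399 = \frac{731051}{146267} + 2394 = \frac{350894249}{146267}$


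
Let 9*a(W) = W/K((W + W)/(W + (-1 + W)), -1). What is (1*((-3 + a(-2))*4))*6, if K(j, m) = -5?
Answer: -1064/15 ≈ -70.933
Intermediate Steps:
a(W) = -W/45 (a(W) = (W/(-5))/9 = (W*(-1/5))/9 = (-W/5)/9 = -W/45)
(1*((-3 + a(-2))*4))*6 = (1*((-3 - 1/45*(-2))*4))*6 = (1*((-3 + 2/45)*4))*6 = (1*(-133/45*4))*6 = (1*(-532/45))*6 = -532/45*6 = -1064/15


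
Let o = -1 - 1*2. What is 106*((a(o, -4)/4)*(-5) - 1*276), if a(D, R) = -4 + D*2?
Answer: -27931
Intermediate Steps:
o = -3 (o = -1 - 2 = -3)
a(D, R) = -4 + 2*D
106*((a(o, -4)/4)*(-5) - 1*276) = 106*(((-4 + 2*(-3))/4)*(-5) - 1*276) = 106*(((-4 - 6)/4)*(-5) - 276) = 106*(((¼)*(-10))*(-5) - 276) = 106*(-5/2*(-5) - 276) = 106*(25/2 - 276) = 106*(-527/2) = -27931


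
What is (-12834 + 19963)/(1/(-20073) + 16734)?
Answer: 143100417/335901581 ≈ 0.42602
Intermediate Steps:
(-12834 + 19963)/(1/(-20073) + 16734) = 7129/(-1/20073 + 16734) = 7129/(335901581/20073) = 7129*(20073/335901581) = 143100417/335901581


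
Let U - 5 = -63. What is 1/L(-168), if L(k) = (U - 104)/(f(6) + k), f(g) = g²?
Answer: 22/27 ≈ 0.81481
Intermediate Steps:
U = -58 (U = 5 - 63 = -58)
L(k) = -162/(36 + k) (L(k) = (-58 - 104)/(6² + k) = -162/(36 + k))
1/L(-168) = 1/(-162/(36 - 168)) = 1/(-162/(-132)) = 1/(-162*(-1/132)) = 1/(27/22) = 22/27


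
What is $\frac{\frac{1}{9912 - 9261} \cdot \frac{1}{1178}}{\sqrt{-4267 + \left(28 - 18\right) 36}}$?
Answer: $- \frac{i \sqrt{3907}}{2996192346} \approx - 2.0862 \cdot 10^{-8} i$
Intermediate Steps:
$\frac{\frac{1}{9912 - 9261} \cdot \frac{1}{1178}}{\sqrt{-4267 + \left(28 - 18\right) 36}} = \frac{\frac{1}{651} \cdot \frac{1}{1178}}{\sqrt{-4267 + 10 \cdot 36}} = \frac{\frac{1}{651} \cdot \frac{1}{1178}}{\sqrt{-4267 + 360}} = \frac{1}{766878 \sqrt{-3907}} = \frac{1}{766878 i \sqrt{3907}} = \frac{\left(- \frac{1}{3907}\right) i \sqrt{3907}}{766878} = - \frac{i \sqrt{3907}}{2996192346}$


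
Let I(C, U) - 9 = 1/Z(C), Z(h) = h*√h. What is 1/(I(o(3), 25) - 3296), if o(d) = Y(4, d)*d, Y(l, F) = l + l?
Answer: -45439488/149359597055 - 48*√6/149359597055 ≈ -0.00030423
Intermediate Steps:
Y(l, F) = 2*l
Z(h) = h^(3/2)
o(d) = 8*d (o(d) = (2*4)*d = 8*d)
I(C, U) = 9 + C^(-3/2) (I(C, U) = 9 + 1/(C^(3/2)) = 9 + C^(-3/2))
1/(I(o(3), 25) - 3296) = 1/((9 + (8*3)^(-3/2)) - 3296) = 1/((9 + 24^(-3/2)) - 3296) = 1/((9 + √6/288) - 3296) = 1/(-3287 + √6/288)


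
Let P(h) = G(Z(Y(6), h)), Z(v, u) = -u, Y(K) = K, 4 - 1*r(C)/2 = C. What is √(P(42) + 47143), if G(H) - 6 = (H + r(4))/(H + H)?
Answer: 43*√102/2 ≈ 217.14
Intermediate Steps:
r(C) = 8 - 2*C
G(H) = 13/2 (G(H) = 6 + (H + (8 - 2*4))/(H + H) = 6 + (H + (8 - 8))/((2*H)) = 6 + (H + 0)*(1/(2*H)) = 6 + H*(1/(2*H)) = 6 + ½ = 13/2)
P(h) = 13/2
√(P(42) + 47143) = √(13/2 + 47143) = √(94299/2) = 43*√102/2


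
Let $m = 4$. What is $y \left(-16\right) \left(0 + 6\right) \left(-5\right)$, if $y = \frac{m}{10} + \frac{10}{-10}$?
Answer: $-288$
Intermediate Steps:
$y = - \frac{3}{5}$ ($y = \frac{4}{10} + \frac{10}{-10} = 4 \cdot \frac{1}{10} + 10 \left(- \frac{1}{10}\right) = \frac{2}{5} - 1 = - \frac{3}{5} \approx -0.6$)
$y \left(-16\right) \left(0 + 6\right) \left(-5\right) = \left(- \frac{3}{5}\right) \left(-16\right) \left(0 + 6\right) \left(-5\right) = \frac{48 \cdot 6 \left(-5\right)}{5} = \frac{48}{5} \left(-30\right) = -288$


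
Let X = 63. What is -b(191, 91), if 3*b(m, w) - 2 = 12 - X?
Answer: 49/3 ≈ 16.333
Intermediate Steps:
b(m, w) = -49/3 (b(m, w) = 2/3 + (12 - 1*63)/3 = 2/3 + (12 - 63)/3 = 2/3 + (1/3)*(-51) = 2/3 - 17 = -49/3)
-b(191, 91) = -1*(-49/3) = 49/3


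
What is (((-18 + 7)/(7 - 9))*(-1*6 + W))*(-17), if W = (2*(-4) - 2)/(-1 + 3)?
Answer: 2057/2 ≈ 1028.5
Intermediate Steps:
W = -5 (W = (-8 - 2)/2 = -10*1/2 = -5)
(((-18 + 7)/(7 - 9))*(-1*6 + W))*(-17) = (((-18 + 7)/(7 - 9))*(-1*6 - 5))*(-17) = ((-11/(-2))*(-6 - 5))*(-17) = (-11*(-1/2)*(-11))*(-17) = ((11/2)*(-11))*(-17) = -121/2*(-17) = 2057/2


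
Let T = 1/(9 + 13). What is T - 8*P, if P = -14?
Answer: 2465/22 ≈ 112.05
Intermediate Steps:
T = 1/22 ≈ 0.045455
T - 8*P = 1/22 - 8*(-14) = 1/22 + 112 = 2465/22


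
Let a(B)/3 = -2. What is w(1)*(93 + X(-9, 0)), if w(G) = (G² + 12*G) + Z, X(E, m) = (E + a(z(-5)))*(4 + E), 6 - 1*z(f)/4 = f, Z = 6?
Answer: 3192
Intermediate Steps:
z(f) = 24 - 4*f
a(B) = -6 (a(B) = 3*(-2) = -6)
X(E, m) = (-6 + E)*(4 + E) (X(E, m) = (E - 6)*(4 + E) = (-6 + E)*(4 + E))
w(G) = 6 + G² + 12*G (w(G) = (G² + 12*G) + 6 = 6 + G² + 12*G)
w(1)*(93 + X(-9, 0)) = (6 + 1² + 12*1)*(93 + (-24 + (-9)² - 2*(-9))) = (6 + 1 + 12)*(93 + (-24 + 81 + 18)) = 19*(93 + 75) = 19*168 = 3192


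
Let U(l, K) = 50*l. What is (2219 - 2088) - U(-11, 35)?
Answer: 681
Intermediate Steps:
(2219 - 2088) - U(-11, 35) = (2219 - 2088) - 50*(-11) = 131 - 1*(-550) = 131 + 550 = 681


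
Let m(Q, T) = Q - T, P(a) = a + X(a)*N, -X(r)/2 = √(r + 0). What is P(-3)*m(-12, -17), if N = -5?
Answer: -15 + 50*I*√3 ≈ -15.0 + 86.603*I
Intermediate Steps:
X(r) = -2*√r (X(r) = -2*√(r + 0) = -2*√r)
P(a) = a + 10*√a (P(a) = a - 2*√a*(-5) = a + 10*√a)
P(-3)*m(-12, -17) = (-3 + 10*√(-3))*(-12 - 1*(-17)) = (-3 + 10*(I*√3))*(-12 + 17) = (-3 + 10*I*√3)*5 = -15 + 50*I*√3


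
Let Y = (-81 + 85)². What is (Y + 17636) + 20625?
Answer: 38277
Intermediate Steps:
Y = 16 (Y = 4² = 16)
(Y + 17636) + 20625 = (16 + 17636) + 20625 = 17652 + 20625 = 38277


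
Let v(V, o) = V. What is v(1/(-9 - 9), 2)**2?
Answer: 1/324 ≈ 0.0030864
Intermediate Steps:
v(1/(-9 - 9), 2)**2 = (1/(-9 - 9))**2 = (1/(-18))**2 = (-1/18)**2 = 1/324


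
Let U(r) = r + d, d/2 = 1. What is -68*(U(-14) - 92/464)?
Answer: 24055/29 ≈ 829.48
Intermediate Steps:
d = 2 (d = 2*1 = 2)
U(r) = 2 + r (U(r) = r + 2 = 2 + r)
-68*(U(-14) - 92/464) = -68*((2 - 14) - 92/464) = -68*(-12 - 92*1/464) = -68*(-12 - 23/116) = -68*(-1415/116) = 24055/29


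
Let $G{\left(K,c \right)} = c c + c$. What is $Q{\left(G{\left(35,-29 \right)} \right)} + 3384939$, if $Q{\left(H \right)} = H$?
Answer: $3385751$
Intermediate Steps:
$G{\left(K,c \right)} = c + c^{2}$ ($G{\left(K,c \right)} = c^{2} + c = c + c^{2}$)
$Q{\left(G{\left(35,-29 \right)} \right)} + 3384939 = - 29 \left(1 - 29\right) + 3384939 = \left(-29\right) \left(-28\right) + 3384939 = 812 + 3384939 = 3385751$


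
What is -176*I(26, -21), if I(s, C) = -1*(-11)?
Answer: -1936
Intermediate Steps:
I(s, C) = 11
-176*I(26, -21) = -176*11 = -1936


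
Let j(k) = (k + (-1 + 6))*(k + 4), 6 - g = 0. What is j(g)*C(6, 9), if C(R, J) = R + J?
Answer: 1650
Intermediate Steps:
C(R, J) = J + R
g = 6 (g = 6 - 1*0 = 6 + 0 = 6)
j(k) = (4 + k)*(5 + k) (j(k) = (k + 5)*(4 + k) = (5 + k)*(4 + k) = (4 + k)*(5 + k))
j(g)*C(6, 9) = (20 + 6**2 + 9*6)*(9 + 6) = (20 + 36 + 54)*15 = 110*15 = 1650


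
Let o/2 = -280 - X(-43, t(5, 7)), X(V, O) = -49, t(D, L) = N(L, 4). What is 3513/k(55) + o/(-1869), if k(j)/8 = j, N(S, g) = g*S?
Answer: 322337/39160 ≈ 8.2313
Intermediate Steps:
N(S, g) = S*g
t(D, L) = 4*L (t(D, L) = L*4 = 4*L)
k(j) = 8*j
o = -462 (o = 2*(-280 - 1*(-49)) = 2*(-280 + 49) = 2*(-231) = -462)
3513/k(55) + o/(-1869) = 3513/((8*55)) - 462/(-1869) = 3513/440 - 462*(-1/1869) = 3513*(1/440) + 22/89 = 3513/440 + 22/89 = 322337/39160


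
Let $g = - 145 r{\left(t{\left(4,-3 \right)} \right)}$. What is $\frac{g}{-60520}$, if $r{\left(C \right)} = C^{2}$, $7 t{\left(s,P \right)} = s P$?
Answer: $\frac{522}{74137} \approx 0.007041$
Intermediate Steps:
$t{\left(s,P \right)} = \frac{P s}{7}$ ($t{\left(s,P \right)} = \frac{s P}{7} = \frac{P s}{7}$)
$g = - \frac{20880}{49}$ ($g = - 145 \left(\frac{1}{7} \left(-3\right) 4\right)^{2} = - 145 \left(- \frac{12}{7}\right)^{2} = \left(-145\right) \frac{144}{49} = - \frac{20880}{49} \approx -426.12$)
$\frac{g}{-60520} = - \frac{20880}{49 \left(-60520\right)} = \left(- \frac{20880}{49}\right) \left(- \frac{1}{60520}\right) = \frac{522}{74137}$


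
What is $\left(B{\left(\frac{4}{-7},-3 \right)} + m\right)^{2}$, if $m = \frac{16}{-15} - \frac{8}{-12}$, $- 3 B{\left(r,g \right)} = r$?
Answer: $\frac{484}{11025} \approx 0.0439$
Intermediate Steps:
$B{\left(r,g \right)} = - \frac{r}{3}$
$m = - \frac{2}{5}$ ($m = 16 \left(- \frac{1}{15}\right) - - \frac{2}{3} = - \frac{16}{15} + \frac{2}{3} = - \frac{2}{5} \approx -0.4$)
$\left(B{\left(\frac{4}{-7},-3 \right)} + m\right)^{2} = \left(- \frac{4 \frac{1}{-7}}{3} - \frac{2}{5}\right)^{2} = \left(- \frac{4 \left(- \frac{1}{7}\right)}{3} - \frac{2}{5}\right)^{2} = \left(\left(- \frac{1}{3}\right) \left(- \frac{4}{7}\right) - \frac{2}{5}\right)^{2} = \left(\frac{4}{21} - \frac{2}{5}\right)^{2} = \left(- \frac{22}{105}\right)^{2} = \frac{484}{11025}$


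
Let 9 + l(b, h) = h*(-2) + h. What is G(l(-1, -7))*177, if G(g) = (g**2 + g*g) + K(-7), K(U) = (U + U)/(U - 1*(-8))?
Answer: -1062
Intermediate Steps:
K(U) = 2*U/(8 + U) (K(U) = (2*U)/(U + 8) = (2*U)/(8 + U) = 2*U/(8 + U))
l(b, h) = -9 - h (l(b, h) = -9 + (h*(-2) + h) = -9 + (-2*h + h) = -9 - h)
G(g) = -14 + 2*g**2 (G(g) = (g**2 + g*g) + 2*(-7)/(8 - 7) = (g**2 + g**2) + 2*(-7)/1 = 2*g**2 + 2*(-7)*1 = 2*g**2 - 14 = -14 + 2*g**2)
G(l(-1, -7))*177 = (-14 + 2*(-9 - 1*(-7))**2)*177 = (-14 + 2*(-9 + 7)**2)*177 = (-14 + 2*(-2)**2)*177 = (-14 + 2*4)*177 = (-14 + 8)*177 = -6*177 = -1062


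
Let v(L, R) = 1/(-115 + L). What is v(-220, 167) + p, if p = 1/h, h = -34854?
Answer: -35189/11676090 ≈ -0.0030138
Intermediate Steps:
p = -1/34854 (p = 1/(-34854) = -1/34854 ≈ -2.8691e-5)
v(-220, 167) + p = 1/(-115 - 220) - 1/34854 = 1/(-335) - 1/34854 = -1/335 - 1/34854 = -35189/11676090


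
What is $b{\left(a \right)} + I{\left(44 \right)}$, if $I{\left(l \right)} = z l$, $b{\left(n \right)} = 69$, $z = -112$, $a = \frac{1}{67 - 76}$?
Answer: $-4859$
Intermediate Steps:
$a = - \frac{1}{9}$ ($a = \frac{1}{-9} = - \frac{1}{9} \approx -0.11111$)
$I{\left(l \right)} = - 112 l$
$b{\left(a \right)} + I{\left(44 \right)} = 69 - 4928 = -4859$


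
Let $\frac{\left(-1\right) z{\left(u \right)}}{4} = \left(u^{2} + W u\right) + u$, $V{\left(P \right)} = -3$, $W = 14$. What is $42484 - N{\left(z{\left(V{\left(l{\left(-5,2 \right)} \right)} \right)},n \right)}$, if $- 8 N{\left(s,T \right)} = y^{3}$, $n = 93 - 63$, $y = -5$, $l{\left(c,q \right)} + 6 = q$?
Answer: $\frac{339747}{8} \approx 42468.0$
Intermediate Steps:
$l{\left(c,q \right)} = -6 + q$
$z{\left(u \right)} = - 60 u - 4 u^{2}$ ($z{\left(u \right)} = - 4 \left(\left(u^{2} + 14 u\right) + u\right) = - 4 \left(u^{2} + 15 u\right) = - 60 u - 4 u^{2}$)
$n = 30$ ($n = 93 - 63 = 30$)
$N{\left(s,T \right)} = \frac{125}{8}$ ($N{\left(s,T \right)} = - \frac{\left(-5\right)^{3}}{8} = \left(- \frac{1}{8}\right) \left(-125\right) = \frac{125}{8}$)
$42484 - N{\left(z{\left(V{\left(l{\left(-5,2 \right)} \right)} \right)},n \right)} = 42484 - \frac{125}{8} = \frac{339747}{8}$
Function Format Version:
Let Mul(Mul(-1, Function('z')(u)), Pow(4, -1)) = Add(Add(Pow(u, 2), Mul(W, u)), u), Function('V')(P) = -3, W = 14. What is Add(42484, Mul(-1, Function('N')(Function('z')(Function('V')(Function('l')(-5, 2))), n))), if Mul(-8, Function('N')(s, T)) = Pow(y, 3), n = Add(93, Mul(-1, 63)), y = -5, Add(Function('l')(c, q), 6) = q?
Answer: Rational(339747, 8) ≈ 42468.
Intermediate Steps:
Function('l')(c, q) = Add(-6, q)
Function('z')(u) = Add(Mul(-60, u), Mul(-4, Pow(u, 2))) (Function('z')(u) = Mul(-4, Add(Add(Pow(u, 2), Mul(14, u)), u)) = Mul(-4, Add(Pow(u, 2), Mul(15, u))) = Add(Mul(-60, u), Mul(-4, Pow(u, 2))))
n = 30 (n = Add(93, -63) = 30)
Function('N')(s, T) = Rational(125, 8) (Function('N')(s, T) = Mul(Rational(-1, 8), Pow(-5, 3)) = Mul(Rational(-1, 8), -125) = Rational(125, 8))
Add(42484, Mul(-1, Function('N')(Function('z')(Function('V')(Function('l')(-5, 2))), n))) = Add(42484, Mul(-1, Rational(125, 8))) = Add(42484, Rational(-125, 8)) = Rational(339747, 8)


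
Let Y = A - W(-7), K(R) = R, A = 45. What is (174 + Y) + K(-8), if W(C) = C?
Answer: 218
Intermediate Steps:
Y = 52 (Y = 45 - 1*(-7) = 45 + 7 = 52)
(174 + Y) + K(-8) = (174 + 52) - 8 = 226 - 8 = 218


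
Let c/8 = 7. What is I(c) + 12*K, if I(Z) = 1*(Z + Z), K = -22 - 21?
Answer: -404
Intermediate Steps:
K = -43
c = 56 (c = 8*7 = 56)
I(Z) = 2*Z (I(Z) = 1*(2*Z) = 2*Z)
I(c) + 12*K = 2*56 + 12*(-43) = 112 - 516 = -404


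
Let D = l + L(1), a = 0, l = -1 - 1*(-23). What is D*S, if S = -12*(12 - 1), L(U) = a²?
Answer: -2904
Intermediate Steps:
l = 22 (l = -1 + 23 = 22)
L(U) = 0 (L(U) = 0² = 0)
S = -132 (S = -12*11 = -132)
D = 22 (D = 22 + 0 = 22)
D*S = 22*(-132) = -2904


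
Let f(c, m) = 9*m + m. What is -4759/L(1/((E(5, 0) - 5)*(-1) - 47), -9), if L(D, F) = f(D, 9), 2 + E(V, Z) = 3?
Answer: -4759/90 ≈ -52.878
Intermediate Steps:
E(V, Z) = 1 (E(V, Z) = -2 + 3 = 1)
f(c, m) = 10*m
L(D, F) = 90 (L(D, F) = 10*9 = 90)
-4759/L(1/((E(5, 0) - 5)*(-1) - 47), -9) = -4759/90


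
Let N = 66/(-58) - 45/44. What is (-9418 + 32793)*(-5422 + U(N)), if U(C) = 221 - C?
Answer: -14096652875/116 ≈ -1.2152e+8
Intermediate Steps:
N = -2757/1276 (N = 66*(-1/58) - 45*1/44 = -33/29 - 45/44 = -2757/1276 ≈ -2.1607)
(-9418 + 32793)*(-5422 + U(N)) = (-9418 + 32793)*(-5422 + (221 - 1*(-2757/1276))) = 23375*(-5422 + (221 + 2757/1276)) = 23375*(-5422 + 284753/1276) = 23375*(-6633719/1276) = -14096652875/116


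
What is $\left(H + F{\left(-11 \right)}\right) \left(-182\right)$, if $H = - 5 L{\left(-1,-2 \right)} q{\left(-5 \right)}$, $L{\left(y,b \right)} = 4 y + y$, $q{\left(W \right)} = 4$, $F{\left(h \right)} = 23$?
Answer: $-22386$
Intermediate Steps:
$L{\left(y,b \right)} = 5 y$
$H = 100$ ($H = - 5 \cdot 5 \left(-1\right) 4 = \left(-5\right) \left(-5\right) 4 = 25 \cdot 4 = 100$)
$\left(H + F{\left(-11 \right)}\right) \left(-182\right) = \left(100 + 23\right) \left(-182\right) = 123 \left(-182\right) = -22386$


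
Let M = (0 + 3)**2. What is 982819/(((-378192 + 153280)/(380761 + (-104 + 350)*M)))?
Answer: -376395106525/224912 ≈ -1.6735e+6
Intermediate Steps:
M = 9 (M = 3**2 = 9)
982819/(((-378192 + 153280)/(380761 + (-104 + 350)*M))) = 982819/(((-378192 + 153280)/(380761 + (-104 + 350)*9))) = 982819/((-224912/(380761 + 246*9))) = 982819/((-224912/(380761 + 2214))) = 982819/((-224912/382975)) = 982819/((-224912*1/382975)) = 982819/(-224912/382975) = 982819*(-382975/224912) = -376395106525/224912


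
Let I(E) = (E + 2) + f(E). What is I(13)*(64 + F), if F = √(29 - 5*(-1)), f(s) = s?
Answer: 1792 + 28*√34 ≈ 1955.3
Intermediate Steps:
F = √34 (F = √(29 + 5) = √34 ≈ 5.8309)
I(E) = 2 + 2*E (I(E) = (E + 2) + E = (2 + E) + E = 2 + 2*E)
I(13)*(64 + F) = (2 + 2*13)*(64 + √34) = (2 + 26)*(64 + √34) = 28*(64 + √34) = 1792 + 28*√34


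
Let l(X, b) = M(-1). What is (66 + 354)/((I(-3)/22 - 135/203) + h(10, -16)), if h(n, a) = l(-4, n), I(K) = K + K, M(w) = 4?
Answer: 468930/3419 ≈ 137.15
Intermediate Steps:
l(X, b) = 4
I(K) = 2*K
h(n, a) = 4
(66 + 354)/((I(-3)/22 - 135/203) + h(10, -16)) = (66 + 354)/(((2*(-3))/22 - 135/203) + 4) = 420/((-6*1/22 - 135*1/203) + 4) = 420/((-3/11 - 135/203) + 4) = 420/(-2094/2233 + 4) = 420/(6838/2233) = 420*(2233/6838) = 468930/3419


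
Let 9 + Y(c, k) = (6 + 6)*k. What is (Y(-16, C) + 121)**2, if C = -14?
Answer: 3136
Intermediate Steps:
Y(c, k) = -9 + 12*k (Y(c, k) = -9 + (6 + 6)*k = -9 + 12*k)
(Y(-16, C) + 121)**2 = ((-9 + 12*(-14)) + 121)**2 = ((-9 - 168) + 121)**2 = (-177 + 121)**2 = (-56)**2 = 3136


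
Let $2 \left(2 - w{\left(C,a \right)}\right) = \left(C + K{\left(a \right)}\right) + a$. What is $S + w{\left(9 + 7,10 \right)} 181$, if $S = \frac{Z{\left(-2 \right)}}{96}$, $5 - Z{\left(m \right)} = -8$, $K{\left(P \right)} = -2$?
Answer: $- \frac{173747}{96} \approx -1809.9$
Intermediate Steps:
$Z{\left(m \right)} = 13$ ($Z{\left(m \right)} = 5 - -8 = 5 + 8 = 13$)
$w{\left(C,a \right)} = 3 - \frac{C}{2} - \frac{a}{2}$ ($w{\left(C,a \right)} = 2 - \frac{\left(C - 2\right) + a}{2} = 2 - \frac{\left(-2 + C\right) + a}{2} = 2 - \frac{-2 + C + a}{2} = 2 - \left(-1 + \frac{C}{2} + \frac{a}{2}\right) = 3 - \frac{C}{2} - \frac{a}{2}$)
$S = \frac{13}{96} \approx 0.13542$
$S + w{\left(9 + 7,10 \right)} 181 = \frac{13}{96} + \left(3 - \frac{9 + 7}{2} - 5\right) 181 = \frac{13}{96} + \left(3 - 8 - 5\right) 181 = \frac{13}{96} - 1810 = - \frac{173747}{96}$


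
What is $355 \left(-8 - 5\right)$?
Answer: $-4615$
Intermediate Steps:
$355 \left(-8 - 5\right) = 355 \left(-13\right) = -4615$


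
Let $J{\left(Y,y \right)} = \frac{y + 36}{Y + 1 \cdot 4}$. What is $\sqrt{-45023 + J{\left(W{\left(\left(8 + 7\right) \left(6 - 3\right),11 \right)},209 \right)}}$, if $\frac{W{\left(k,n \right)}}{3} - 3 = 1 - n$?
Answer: $\frac{2 i \sqrt{3253953}}{17} \approx 212.22 i$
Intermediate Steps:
$W{\left(k,n \right)} = 12 - 3 n$ ($W{\left(k,n \right)} = 9 + 3 \left(1 - n\right) = 9 - \left(-3 + 3 n\right) = 12 - 3 n$)
$J{\left(Y,y \right)} = \frac{36 + y}{4 + Y}$ ($J{\left(Y,y \right)} = \frac{36 + y}{Y + 4} = \frac{36 + y}{4 + Y}$)
$\sqrt{-45023 + J{\left(W{\left(\left(8 + 7\right) \left(6 - 3\right),11 \right)},209 \right)}} = \sqrt{-45023 + \frac{36 + 209}{4 + \left(12 - 33\right)}} = \sqrt{-45023 + \frac{1}{4 + \left(12 - 33\right)} 245} = \sqrt{-45023 + \frac{1}{4 - 21} \cdot 245} = \sqrt{-45023 + \frac{1}{-17} \cdot 245} = \sqrt{-45023 - \frac{245}{17}} = \sqrt{- \frac{765636}{17}} = \frac{2 i \sqrt{3253953}}{17}$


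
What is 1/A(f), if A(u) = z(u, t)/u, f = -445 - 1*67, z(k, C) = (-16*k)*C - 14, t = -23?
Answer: 256/94215 ≈ 0.0027172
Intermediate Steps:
z(k, C) = -14 - 16*C*k (z(k, C) = -16*C*k - 14 = -14 - 16*C*k)
f = -512 (f = -445 - 67 = -512)
A(u) = (-14 + 368*u)/u (A(u) = (-14 - 16*(-23)*u)/u = (-14 + 368*u)/u)
1/A(f) = 1/(368 - 14/(-512)) = 1/(368 - 14*(-1/512)) = 1/(368 + 7/256) = 1/(94215/256) = 256/94215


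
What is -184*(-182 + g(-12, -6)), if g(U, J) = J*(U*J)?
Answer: 112976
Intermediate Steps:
g(U, J) = U*J² (g(U, J) = J*(J*U) = U*J²)
-184*(-182 + g(-12, -6)) = -184*(-182 - 12*(-6)²) = -184*(-182 - 12*36) = -184*(-182 - 432) = -184*(-614) = 112976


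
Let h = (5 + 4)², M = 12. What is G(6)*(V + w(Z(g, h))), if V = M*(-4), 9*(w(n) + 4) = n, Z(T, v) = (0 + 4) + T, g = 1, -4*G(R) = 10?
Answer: 2315/18 ≈ 128.61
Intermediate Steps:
G(R) = -5/2 (G(R) = -¼*10 = -5/2)
h = 81 (h = 9² = 81)
Z(T, v) = 4 + T
w(n) = -4 + n/9
V = -48 (V = 12*(-4) = -48)
G(6)*(V + w(Z(g, h))) = -5*(-48 + (-4 + (4 + 1)/9))/2 = -5*(-48 + (-4 + (⅑)*5))/2 = -5*(-48 + (-4 + 5/9))/2 = -5*(-48 - 31/9)/2 = -5/2*(-463/9) = 2315/18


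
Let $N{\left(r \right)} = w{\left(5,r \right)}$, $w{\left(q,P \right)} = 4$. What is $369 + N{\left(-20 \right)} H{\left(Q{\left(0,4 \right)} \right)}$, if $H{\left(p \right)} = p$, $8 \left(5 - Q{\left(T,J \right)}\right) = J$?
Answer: $387$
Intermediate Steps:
$N{\left(r \right)} = 4$
$Q{\left(T,J \right)} = 5 - \frac{J}{8}$
$369 + N{\left(-20 \right)} H{\left(Q{\left(0,4 \right)} \right)} = 369 + 4 \left(5 - \frac{1}{2}\right) = 369 + 4 \cdot \frac{9}{2} = 369 + 18 = 387$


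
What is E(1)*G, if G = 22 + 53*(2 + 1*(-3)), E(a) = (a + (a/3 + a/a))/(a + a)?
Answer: -217/6 ≈ -36.167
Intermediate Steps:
E(a) = (1 + 4*a/3)/(2*a) (E(a) = (a + (a*(⅓) + 1))/((2*a)) = (a + (a/3 + 1))*(1/(2*a)) = (a + (1 + a/3))*(1/(2*a)) = (1 + 4*a/3)*(1/(2*a)) = (1 + 4*a/3)/(2*a))
G = -31 (G = 22 + 53*(2 - 3) = 22 + 53*(-1) = 22 - 53 = -31)
E(1)*G = ((⅙)*(3 + 4*1)/1)*(-31) = ((⅙)*1*(3 + 4))*(-31) = ((⅙)*1*7)*(-31) = (7/6)*(-31) = -217/6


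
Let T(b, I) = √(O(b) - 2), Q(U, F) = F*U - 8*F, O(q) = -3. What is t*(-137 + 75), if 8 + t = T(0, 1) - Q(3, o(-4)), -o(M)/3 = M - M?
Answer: 496 - 62*I*√5 ≈ 496.0 - 138.64*I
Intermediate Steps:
o(M) = 0 (o(M) = -3*(M - M) = -3*0 = 0)
Q(U, F) = -8*F + F*U
T(b, I) = I*√5 (T(b, I) = √(-3 - 2) = √(-5) = I*√5)
t = -8 + I*√5 (t = -8 + (I*√5 - 0*(-8 + 3)) = -8 + (I*√5 - 0*(-5)) = -8 + (I*√5 - 1*0) = -8 + (I*√5 + 0) = -8 + I*√5 ≈ -8.0 + 2.2361*I)
t*(-137 + 75) = (-8 + I*√5)*(-137 + 75) = (-8 + I*√5)*(-62) = 496 - 62*I*√5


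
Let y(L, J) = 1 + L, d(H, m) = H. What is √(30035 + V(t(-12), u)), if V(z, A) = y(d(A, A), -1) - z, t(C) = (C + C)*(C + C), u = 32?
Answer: 2*√7373 ≈ 171.73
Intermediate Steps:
t(C) = 4*C² (t(C) = (2*C)*(2*C) = 4*C²)
V(z, A) = 1 + A - z (V(z, A) = (1 + A) - z = 1 + A - z)
√(30035 + V(t(-12), u)) = √(30035 + (1 + 32 - 4*(-12)²)) = √(30035 + (1 + 32 - 4*144)) = √(30035 + (1 + 32 - 1*576)) = √(30035 + (1 + 32 - 576)) = √(30035 - 543) = √29492 = 2*√7373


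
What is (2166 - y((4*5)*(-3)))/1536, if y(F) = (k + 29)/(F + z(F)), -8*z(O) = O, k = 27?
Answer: 16253/11520 ≈ 1.4109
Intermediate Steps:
z(O) = -O/8
y(F) = 64/F (y(F) = (27 + 29)/(F - F/8) = 56/((7*F/8)) = 56*(8/(7*F)) = 64/F)
(2166 - y((4*5)*(-3)))/1536 = (2166 - 64/((4*5)*(-3)))/1536 = (2166 - 64/(20*(-3)))*(1/1536) = (2166 - 64/(-60))*(1/1536) = (2166 - 64*(-1)/60)*(1/1536) = (2166 - 1*(-16/15))*(1/1536) = (2166 + 16/15)*(1/1536) = (32506/15)*(1/1536) = 16253/11520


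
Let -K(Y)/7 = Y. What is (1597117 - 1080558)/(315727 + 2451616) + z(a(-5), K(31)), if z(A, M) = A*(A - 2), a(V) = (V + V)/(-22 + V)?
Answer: -841059409/2017393047 ≈ -0.41690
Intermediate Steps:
K(Y) = -7*Y
a(V) = 2*V/(-22 + V) (a(V) = (2*V)/(-22 + V) = 2*V/(-22 + V))
z(A, M) = A*(-2 + A)
(1597117 - 1080558)/(315727 + 2451616) + z(a(-5), K(31)) = (1597117 - 1080558)/(315727 + 2451616) + (2*(-5)/(-22 - 5))*(-2 + 2*(-5)/(-22 - 5)) = 516559/2767343 + (2*(-5)/(-27))*(-2 + 2*(-5)/(-27)) = 516559*(1/2767343) + (2*(-5)*(-1/27))*(-2 + 2*(-5)*(-1/27)) = 516559/2767343 + 10*(-2 + 10/27)/27 = 516559/2767343 + (10/27)*(-44/27) = 516559/2767343 - 440/729 = -841059409/2017393047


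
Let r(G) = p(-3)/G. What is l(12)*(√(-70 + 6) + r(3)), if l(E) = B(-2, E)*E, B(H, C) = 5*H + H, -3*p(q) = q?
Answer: -48 - 1152*I ≈ -48.0 - 1152.0*I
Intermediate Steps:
p(q) = -q/3
B(H, C) = 6*H
r(G) = 1/G (r(G) = (-⅓*(-3))/G = 1/G)
l(E) = -12*E (l(E) = (6*(-2))*E = -12*E)
l(12)*(√(-70 + 6) + r(3)) = (-12*12)*(√(-70 + 6) + 1/3) = -144*(√(-64) + ⅓) = -144*(8*I + ⅓) = -144*(⅓ + 8*I) = -48 - 1152*I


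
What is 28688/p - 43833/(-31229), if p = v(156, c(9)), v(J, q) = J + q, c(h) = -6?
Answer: 451236251/2342175 ≈ 192.66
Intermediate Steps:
p = 150 (p = 156 - 6 = 150)
28688/p - 43833/(-31229) = 28688/150 - 43833/(-31229) = 28688*(1/150) - 43833*(-1/31229) = 14344/75 + 43833/31229 = 451236251/2342175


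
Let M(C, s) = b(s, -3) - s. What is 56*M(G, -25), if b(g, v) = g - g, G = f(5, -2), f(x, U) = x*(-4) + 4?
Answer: 1400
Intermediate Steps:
f(x, U) = 4 - 4*x (f(x, U) = -4*x + 4 = 4 - 4*x)
G = -16 (G = 4 - 4*5 = 4 - 20 = -16)
b(g, v) = 0
M(C, s) = -s (M(C, s) = 0 - s = -s)
56*M(G, -25) = 56*(-1*(-25)) = 56*25 = 1400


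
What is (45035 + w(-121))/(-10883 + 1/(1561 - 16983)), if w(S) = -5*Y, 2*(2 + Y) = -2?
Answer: -694761100/167837627 ≈ -4.1395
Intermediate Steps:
Y = -3 (Y = -2 + (1/2)*(-2) = -2 - 1 = -3)
w(S) = 15 (w(S) = -5*(-3) = 15)
(45035 + w(-121))/(-10883 + 1/(1561 - 16983)) = (45035 + 15)/(-10883 + 1/(1561 - 16983)) = 45050/(-10883 + 1/(-15422)) = 45050/(-10883 - 1/15422) = 45050/(-167837627/15422) = 45050*(-15422/167837627) = -694761100/167837627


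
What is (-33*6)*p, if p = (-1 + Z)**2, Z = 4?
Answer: -1782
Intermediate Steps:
p = 9 (p = (-1 + 4)**2 = 3**2 = 9)
(-33*6)*p = -33*6*9 = -198*9 = -1782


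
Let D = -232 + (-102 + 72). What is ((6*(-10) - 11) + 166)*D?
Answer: -24890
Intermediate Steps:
D = -262 (D = -232 - 30 = -262)
((6*(-10) - 11) + 166)*D = ((6*(-10) - 11) + 166)*(-262) = ((-60 - 11) + 166)*(-262) = (-71 + 166)*(-262) = 95*(-262) = -24890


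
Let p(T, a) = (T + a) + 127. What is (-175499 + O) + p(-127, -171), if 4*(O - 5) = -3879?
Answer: -706539/4 ≈ -1.7663e+5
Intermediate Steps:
O = -3859/4 (O = 5 + (1/4)*(-3879) = 5 - 3879/4 = -3859/4 ≈ -964.75)
p(T, a) = 127 + T + a
(-175499 + O) + p(-127, -171) = (-175499 - 3859/4) + (127 - 127 - 171) = -705855/4 - 171 = -706539/4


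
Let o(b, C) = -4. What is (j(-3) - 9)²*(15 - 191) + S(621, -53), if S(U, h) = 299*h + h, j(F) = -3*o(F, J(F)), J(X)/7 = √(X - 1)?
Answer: -17484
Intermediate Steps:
J(X) = 7*√(-1 + X) (J(X) = 7*√(X - 1) = 7*√(-1 + X))
j(F) = 12 (j(F) = -3*(-4) = 12)
S(U, h) = 300*h
(j(-3) - 9)²*(15 - 191) + S(621, -53) = (12 - 9)²*(15 - 191) + 300*(-53) = 3²*(-176) - 15900 = 9*(-176) - 15900 = -1584 - 15900 = -17484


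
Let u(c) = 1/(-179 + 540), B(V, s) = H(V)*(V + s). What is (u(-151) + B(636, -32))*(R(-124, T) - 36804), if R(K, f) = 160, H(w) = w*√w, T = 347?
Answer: -36644/361 - 28153145472*√159 ≈ -3.5500e+11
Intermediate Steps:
H(w) = w^(3/2)
B(V, s) = V^(3/2)*(V + s)
u(c) = 1/361
(u(-151) + B(636, -32))*(R(-124, T) - 36804) = (1/361 + 636^(3/2)*(636 - 32))*(160 - 36804) = (1/361 + (1272*√159)*604)*(-36644) = (1/361 + 768288*√159)*(-36644) = -36644/361 - 28153145472*√159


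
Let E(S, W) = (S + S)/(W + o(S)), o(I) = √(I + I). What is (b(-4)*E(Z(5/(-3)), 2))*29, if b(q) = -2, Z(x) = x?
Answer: 580/11 - 290*I*√30/33 ≈ 52.727 - 48.133*I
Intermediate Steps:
o(I) = √2*√I (o(I) = √(2*I) = √2*√I)
E(S, W) = 2*S/(W + √2*√S) (E(S, W) = (S + S)/(W + √2*√S) = (2*S)/(W + √2*√S) = 2*S/(W + √2*√S))
(b(-4)*E(Z(5/(-3)), 2))*29 = -4*5/(-3)/(2 + √2*√(5/(-3)))*29 = -4*5*(-⅓)/(2 + √2*√(5*(-⅓)))*29 = -4*(-5)/(3*(2 + √2*√(-5/3)))*29 = -4*(-5)/(3*(2 + √2*(I*√15/3)))*29 = -4*(-5)/(3*(2 + I*√30/3))*29 = -(-20)/(3*(2 + I*√30/3))*29 = (20/(3*(2 + I*√30/3)))*29 = 580/(3*(2 + I*√30/3))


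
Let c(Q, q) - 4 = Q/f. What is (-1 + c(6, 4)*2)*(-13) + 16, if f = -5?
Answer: -219/5 ≈ -43.800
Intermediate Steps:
c(Q, q) = 4 - Q/5 (c(Q, q) = 4 + Q/(-5) = 4 + Q*(-⅕) = 4 - Q/5)
(-1 + c(6, 4)*2)*(-13) + 16 = (-1 + (4 - ⅕*6)*2)*(-13) + 16 = (-1 + (4 - 6/5)*2)*(-13) + 16 = (-1 + (14/5)*2)*(-13) + 16 = (-1 + 28/5)*(-13) + 16 = (23/5)*(-13) + 16 = -299/5 + 16 = -219/5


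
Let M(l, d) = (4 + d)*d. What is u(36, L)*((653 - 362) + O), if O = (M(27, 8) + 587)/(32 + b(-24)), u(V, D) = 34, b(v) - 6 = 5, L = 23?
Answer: 448664/43 ≈ 10434.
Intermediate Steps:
M(l, d) = d*(4 + d)
b(v) = 11 (b(v) = 6 + 5 = 11)
O = 683/43 (O = (8*(4 + 8) + 587)/(32 + 11) = (8*12 + 587)/43 = (96 + 587)*(1/43) = 683*(1/43) = 683/43 ≈ 15.884)
u(36, L)*((653 - 362) + O) = 34*((653 - 362) + 683/43) = 34*(291 + 683/43) = 34*(13196/43) = 448664/43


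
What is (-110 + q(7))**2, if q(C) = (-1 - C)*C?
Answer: 27556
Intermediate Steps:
q(C) = C*(-1 - C)
(-110 + q(7))**2 = (-110 - 1*7*(1 + 7))**2 = (-110 - 1*7*8)**2 = (-110 - 56)**2 = (-166)**2 = 27556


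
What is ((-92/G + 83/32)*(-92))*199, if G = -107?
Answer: -54123025/856 ≈ -63228.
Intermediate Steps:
((-92/G + 83/32)*(-92))*199 = ((-92/(-107) + 83/32)*(-92))*199 = ((-92*(-1/107) + 83*(1/32))*(-92))*199 = ((92/107 + 83/32)*(-92))*199 = ((11825/3424)*(-92))*199 = -271975/856*199 = -54123025/856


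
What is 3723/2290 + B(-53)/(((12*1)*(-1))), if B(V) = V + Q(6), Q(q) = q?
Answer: 76153/13740 ≈ 5.5424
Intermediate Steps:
B(V) = 6 + V (B(V) = V + 6 = 6 + V)
3723/2290 + B(-53)/(((12*1)*(-1))) = 3723/2290 + (6 - 53)/(((12*1)*(-1))) = 3723*(1/2290) - 47/(12*(-1)) = 3723/2290 - 47/(-12) = 3723/2290 - 47*(-1/12) = 3723/2290 + 47/12 = 76153/13740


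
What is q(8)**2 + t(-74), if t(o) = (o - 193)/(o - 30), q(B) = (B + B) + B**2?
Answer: 665867/104 ≈ 6402.6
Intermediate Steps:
q(B) = B**2 + 2*B (q(B) = 2*B + B**2 = B**2 + 2*B)
t(o) = (-193 + o)/(-30 + o)
q(8)**2 + t(-74) = (8*(2 + 8))**2 + (-193 - 74)/(-30 - 74) = (8*10)**2 - 267/(-104) = 80**2 - 1/104*(-267) = 6400 + 267/104 = 665867/104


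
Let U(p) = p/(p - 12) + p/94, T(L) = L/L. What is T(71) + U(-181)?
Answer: 223/18142 ≈ 0.012292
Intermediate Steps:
T(L) = 1
U(p) = p/94 + p/(-12 + p) (U(p) = p/(-12 + p) + p*(1/94) = p/(-12 + p) + p/94 = p/94 + p/(-12 + p))
T(71) + U(-181) = 1 + (1/94)*(-181)*(82 - 181)/(-12 - 181) = 1 + (1/94)*(-181)*(-99)/(-193) = 1 + (1/94)*(-181)*(-1/193)*(-99) = 1 - 17919/18142 = 223/18142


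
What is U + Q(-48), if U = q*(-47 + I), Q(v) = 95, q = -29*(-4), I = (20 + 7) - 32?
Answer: -5937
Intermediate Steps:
I = -5 (I = 27 - 32 = -5)
q = 116
U = -6032 (U = 116*(-47 - 5) = 116*(-52) = -6032)
U + Q(-48) = -6032 + 95 = -5937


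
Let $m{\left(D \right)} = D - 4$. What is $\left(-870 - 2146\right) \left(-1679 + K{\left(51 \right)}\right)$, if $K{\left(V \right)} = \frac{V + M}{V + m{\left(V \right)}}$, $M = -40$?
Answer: $\frac{248112748}{49} \approx 5.0635 \cdot 10^{6}$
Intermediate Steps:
$m{\left(D \right)} = -4 + D$ ($m{\left(D \right)} = D - 4 = -4 + D$)
$K{\left(V \right)} = \frac{-40 + V}{-4 + 2 V}$ ($K{\left(V \right)} = \frac{V - 40}{V + \left(-4 + V\right)} = \frac{-40 + V}{-4 + 2 V}$)
$\left(-870 - 2146\right) \left(-1679 + K{\left(51 \right)}\right) = \left(-870 - 2146\right) \left(-1679 + \frac{-40 + 51}{2 \left(-2 + 51\right)}\right) = - 3016 \left(-1679 + \frac{1}{2} \cdot \frac{1}{49} \cdot 11\right) = - 3016 \left(-1679 + \frac{11}{98}\right) = \left(-3016\right) \left(- \frac{164531}{98}\right) = \frac{248112748}{49}$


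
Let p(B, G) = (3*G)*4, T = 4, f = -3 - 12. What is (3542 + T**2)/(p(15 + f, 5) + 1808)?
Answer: 1779/934 ≈ 1.9047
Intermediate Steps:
f = -15
p(B, G) = 12*G
(3542 + T**2)/(p(15 + f, 5) + 1808) = (3542 + 4**2)/(12*5 + 1808) = (3542 + 16)/(60 + 1808) = 3558/1868 = 3558*(1/1868) = 1779/934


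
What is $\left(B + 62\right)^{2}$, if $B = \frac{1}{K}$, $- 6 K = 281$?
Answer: $\frac{303317056}{78961} \approx 3841.4$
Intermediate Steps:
$K = - \frac{281}{6}$ ($K = \left(- \frac{1}{6}\right) 281 = - \frac{281}{6} \approx -46.833$)
$B = - \frac{6}{281}$ ($B = \frac{1}{- \frac{281}{6}} = - \frac{6}{281} \approx -0.021352$)
$\left(B + 62\right)^{2} = \left(- \frac{6}{281} + 62\right)^{2} = \left(\frac{17416}{281}\right)^{2} = \frac{303317056}{78961}$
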